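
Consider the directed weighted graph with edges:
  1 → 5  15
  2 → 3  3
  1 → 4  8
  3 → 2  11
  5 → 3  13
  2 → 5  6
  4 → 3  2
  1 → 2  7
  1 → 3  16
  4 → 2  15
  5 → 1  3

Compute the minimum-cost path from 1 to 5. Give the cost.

13

A few of the 1→5 routes:
1 - 5: 15
1 - 4 - 3 - 2 - 5: 8 + 2 + 11 + 6 = 27
1 - 2 - 5: 7 + 6 = 13
Shortest: 13.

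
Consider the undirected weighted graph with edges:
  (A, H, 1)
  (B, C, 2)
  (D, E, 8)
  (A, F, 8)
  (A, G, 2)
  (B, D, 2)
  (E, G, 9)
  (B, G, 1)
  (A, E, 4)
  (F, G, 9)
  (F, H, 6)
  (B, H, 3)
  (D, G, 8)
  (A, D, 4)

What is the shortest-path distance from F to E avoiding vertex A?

18

Comparing a few candidate routes:
F - H - B - G - E: 6 + 3 + 1 + 9 = 19
F - H - B - D - E: 6 + 3 + 2 + 8 = 19
F - G - B - D - E: 9 + 1 + 2 + 8 = 20
F - G - E: 9 + 9 = 18
Shortest: 18.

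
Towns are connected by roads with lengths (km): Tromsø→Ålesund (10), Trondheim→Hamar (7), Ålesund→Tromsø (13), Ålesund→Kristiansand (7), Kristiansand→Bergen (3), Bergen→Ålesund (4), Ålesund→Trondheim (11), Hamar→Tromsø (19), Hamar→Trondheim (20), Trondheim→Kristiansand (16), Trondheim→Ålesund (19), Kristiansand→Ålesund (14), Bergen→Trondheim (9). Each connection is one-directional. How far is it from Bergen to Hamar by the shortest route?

16

Paths from Bergen to Hamar:
Bergen -> Ålesund -> Trondheim -> Hamar: 4 + 11 + 7 = 22
Bergen -> Trondheim -> Hamar: 9 + 7 = 16
The minimum is 16 km.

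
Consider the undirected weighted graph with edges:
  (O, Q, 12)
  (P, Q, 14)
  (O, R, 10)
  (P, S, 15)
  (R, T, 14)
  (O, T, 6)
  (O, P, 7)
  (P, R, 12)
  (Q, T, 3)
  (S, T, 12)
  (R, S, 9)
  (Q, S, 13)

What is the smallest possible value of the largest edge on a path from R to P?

10

Some routes from R to P:
R → S → T → O → P: max(9, 12, 6, 7) = 12
R → S → Q → T → O → P: max(9, 13, 3, 6, 7) = 13
R → P: max(12) = 12
R → O → P: max(10, 7) = 10
R → S → T → Q → O → P: max(9, 12, 3, 12, 7) = 12
Best route has worst link 10.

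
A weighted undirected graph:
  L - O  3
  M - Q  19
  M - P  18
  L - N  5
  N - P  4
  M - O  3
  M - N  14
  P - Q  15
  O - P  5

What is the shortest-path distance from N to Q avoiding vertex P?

Paths from N to Q avoiding P:
N → L → O → M → Q: 5 + 3 + 3 + 19 = 30
N → M → Q: 14 + 19 = 33
The minimum is 30.

30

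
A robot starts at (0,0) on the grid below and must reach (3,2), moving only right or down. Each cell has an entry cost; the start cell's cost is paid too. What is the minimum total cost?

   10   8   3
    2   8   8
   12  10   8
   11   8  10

Path [0,0] → [1,0] → [1,1] → [1,2] → [2,2] → [3,2]: 10 + 2 + 8 + 8 + 8 + 10 = 46.
(Top row then right column would cost 47.)

46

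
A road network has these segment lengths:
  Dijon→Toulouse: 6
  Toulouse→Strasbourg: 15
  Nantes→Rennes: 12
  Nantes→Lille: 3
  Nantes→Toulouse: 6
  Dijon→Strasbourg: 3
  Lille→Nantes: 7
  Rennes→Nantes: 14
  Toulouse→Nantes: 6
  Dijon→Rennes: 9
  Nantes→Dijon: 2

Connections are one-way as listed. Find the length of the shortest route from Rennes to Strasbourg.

19

Paths from Rennes to Strasbourg:
Rennes→Nantes→Dijon→Strasbourg: 14 + 2 + 3 = 19
Rennes→Nantes→Toulouse→Strasbourg: 14 + 6 + 15 = 35
Rennes→Nantes→Dijon→Toulouse→Strasbourg: 14 + 2 + 6 + 15 = 37
The minimum is 19.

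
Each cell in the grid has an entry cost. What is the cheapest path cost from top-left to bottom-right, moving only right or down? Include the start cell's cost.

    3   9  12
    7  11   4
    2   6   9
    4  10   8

34

Cheapest: [0,0] → [1,0] → [2,0] → [3,0] → [3,1] → [3,2]
  3 + 7 + 2 + 4 + 10 + 8 = 34
For comparison, the top-then-right route costs 45.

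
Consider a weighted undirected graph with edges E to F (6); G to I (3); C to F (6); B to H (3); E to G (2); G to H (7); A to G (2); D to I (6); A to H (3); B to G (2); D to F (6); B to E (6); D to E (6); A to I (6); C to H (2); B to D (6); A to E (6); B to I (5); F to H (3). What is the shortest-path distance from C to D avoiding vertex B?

Checking several routes:
C→F→D: 6 + 6 = 12
C→H→A→G→E→D: 2 + 3 + 2 + 2 + 6 = 15
C→H→F→D: 2 + 3 + 6 = 11
Best route has total 11.

11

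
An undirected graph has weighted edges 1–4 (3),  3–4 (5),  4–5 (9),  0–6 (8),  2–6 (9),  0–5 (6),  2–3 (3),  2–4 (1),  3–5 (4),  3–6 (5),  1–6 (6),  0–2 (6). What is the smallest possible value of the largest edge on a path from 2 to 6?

5

A few of the 2→6 routes:
2 - 4 - 3 - 6: max(1, 5, 5) = 5
2 - 3 - 6: max(3, 5) = 5
2 - 3 - 4 - 1 - 6: max(3, 5, 3, 6) = 6
2 - 4 - 1 - 6: max(1, 3, 6) = 6
Best route has worst link 5.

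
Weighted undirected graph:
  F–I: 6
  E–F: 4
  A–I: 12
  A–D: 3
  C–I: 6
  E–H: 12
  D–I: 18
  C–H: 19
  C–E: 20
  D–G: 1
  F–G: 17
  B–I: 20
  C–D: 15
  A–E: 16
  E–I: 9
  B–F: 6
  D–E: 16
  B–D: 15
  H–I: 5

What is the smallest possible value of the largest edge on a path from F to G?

12

Some routes from F to G:
F → E → I → A → D → G: max(4, 9, 12, 3, 1) = 12
F → E → H → I → A → D → G: max(4, 12, 5, 12, 3, 1) = 12
F → B → D → G: max(6, 15, 1) = 15
F → I → A → D → G: max(6, 12, 3, 1) = 12
F → E → I → C → D → G: max(4, 9, 6, 15, 1) = 15
F → E → H → I → C → D → G: max(4, 12, 5, 6, 15, 1) = 15
Smallest bottleneck: 12.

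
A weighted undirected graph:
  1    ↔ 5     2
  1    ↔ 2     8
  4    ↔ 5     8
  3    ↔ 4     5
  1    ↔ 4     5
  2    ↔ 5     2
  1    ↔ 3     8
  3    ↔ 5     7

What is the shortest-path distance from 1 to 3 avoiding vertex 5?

Paths from 1 to 3 avoiding 5:
1-4-3: 5 + 5 = 10
1-3: 8
Shortest: 8.

8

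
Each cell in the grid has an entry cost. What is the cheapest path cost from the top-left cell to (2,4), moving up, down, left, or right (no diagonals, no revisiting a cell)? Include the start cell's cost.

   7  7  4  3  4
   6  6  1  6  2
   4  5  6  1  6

32

Path (0,0) → (0,1) → (0,2) → (1,2) → (1,3) → (2,3) → (2,4): 7 + 7 + 4 + 1 + 6 + 1 + 6 = 32.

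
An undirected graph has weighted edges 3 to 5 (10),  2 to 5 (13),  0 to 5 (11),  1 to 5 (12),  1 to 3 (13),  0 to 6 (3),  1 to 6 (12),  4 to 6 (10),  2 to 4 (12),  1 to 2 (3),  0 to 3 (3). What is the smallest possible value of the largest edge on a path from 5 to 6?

10

A few of the 5→6 routes:
5→0→6: max(11, 3) = 11
5→1→2→4→6: max(12, 3, 12, 10) = 12
5→3→0→6: max(10, 3, 3) = 10
Smallest bottleneck: 10.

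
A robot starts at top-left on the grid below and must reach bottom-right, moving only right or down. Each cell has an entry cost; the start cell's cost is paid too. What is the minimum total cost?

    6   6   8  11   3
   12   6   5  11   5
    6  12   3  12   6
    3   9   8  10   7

Best path: [0,0] → [0,1] → [1,1] → [1,2] → [2,2] → [2,3] → [2,4] → [3,4]
Cost: 6 + 6 + 6 + 5 + 3 + 12 + 6 + 7 = 51
(Top row then right column would cost 52.)

51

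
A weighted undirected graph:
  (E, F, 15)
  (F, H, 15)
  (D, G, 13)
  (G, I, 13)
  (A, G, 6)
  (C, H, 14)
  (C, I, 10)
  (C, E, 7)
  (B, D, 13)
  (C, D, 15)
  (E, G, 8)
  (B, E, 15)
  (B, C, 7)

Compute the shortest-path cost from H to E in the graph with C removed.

Paths from H to E avoiding C:
H -> F -> E: 15 + 15 = 30
Best route has total 30.

30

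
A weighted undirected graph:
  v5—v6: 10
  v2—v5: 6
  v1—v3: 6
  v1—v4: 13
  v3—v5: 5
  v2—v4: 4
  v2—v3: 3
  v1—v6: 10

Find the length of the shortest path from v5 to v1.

11

Candidate routes:
v5 - v3 - v1: 5 + 6 = 11
v5 - v3 - v2 - v4 - v1: 5 + 3 + 4 + 13 = 25
v5 - v2 - v3 - v1: 6 + 3 + 6 = 15
v5 - v6 - v1: 10 + 10 = 20
v5 - v2 - v4 - v1: 6 + 4 + 13 = 23
The minimum is 11.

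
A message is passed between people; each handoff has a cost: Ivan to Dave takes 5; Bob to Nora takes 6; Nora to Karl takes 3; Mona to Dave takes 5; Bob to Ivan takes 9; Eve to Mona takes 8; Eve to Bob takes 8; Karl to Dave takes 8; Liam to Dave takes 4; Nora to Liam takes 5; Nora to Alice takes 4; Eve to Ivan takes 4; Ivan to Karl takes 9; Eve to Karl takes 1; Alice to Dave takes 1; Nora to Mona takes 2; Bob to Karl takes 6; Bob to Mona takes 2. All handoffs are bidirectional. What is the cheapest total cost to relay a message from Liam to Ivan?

9

A few of the Liam→Ivan routes:
Liam-Nora-Karl-Ivan: 5 + 3 + 9 = 17
Liam-Nora-Alice-Dave-Ivan: 5 + 4 + 1 + 5 = 15
Liam-Nora-Karl-Eve-Ivan: 5 + 3 + 1 + 4 = 13
Liam-Dave-Ivan: 4 + 5 = 9
Liam-Nora-Mona-Dave-Ivan: 5 + 2 + 5 + 5 = 17
Best route has total 9.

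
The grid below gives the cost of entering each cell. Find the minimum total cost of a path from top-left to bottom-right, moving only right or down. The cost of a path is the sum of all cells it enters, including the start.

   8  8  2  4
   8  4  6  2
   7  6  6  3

One optimal route is (0,0) (0,1) (0,2) (0,3) (1,3) (2,3).
Its cost is 8 + 8 + 2 + 4 + 2 + 3 = 27.

27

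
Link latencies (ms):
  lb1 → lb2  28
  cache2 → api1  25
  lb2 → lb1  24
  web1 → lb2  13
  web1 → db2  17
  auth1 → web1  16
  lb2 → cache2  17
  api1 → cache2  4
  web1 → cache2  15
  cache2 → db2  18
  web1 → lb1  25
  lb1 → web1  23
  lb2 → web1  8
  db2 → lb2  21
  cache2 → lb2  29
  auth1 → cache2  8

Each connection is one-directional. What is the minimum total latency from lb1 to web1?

Paths from lb1 to web1:
lb1-web1: 23
lb1-lb2-web1: 28 + 8 = 36
Shortest: 23 ms.

23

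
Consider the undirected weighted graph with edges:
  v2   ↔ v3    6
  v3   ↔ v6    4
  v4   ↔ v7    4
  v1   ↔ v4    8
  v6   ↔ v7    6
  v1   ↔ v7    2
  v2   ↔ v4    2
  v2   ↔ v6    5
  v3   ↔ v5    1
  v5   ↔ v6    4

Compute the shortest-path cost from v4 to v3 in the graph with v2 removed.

14

Paths from v4 to v3 avoiding v2:
v4 → v7 → v6 → v3: 4 + 6 + 4 = 14
v4 → v1 → v7 → v6 → v3: 8 + 2 + 6 + 4 = 20
v4 → v7 → v6 → v5 → v3: 4 + 6 + 4 + 1 = 15
v4 → v1 → v7 → v6 → v5 → v3: 8 + 2 + 6 + 4 + 1 = 21
Best route has total 14.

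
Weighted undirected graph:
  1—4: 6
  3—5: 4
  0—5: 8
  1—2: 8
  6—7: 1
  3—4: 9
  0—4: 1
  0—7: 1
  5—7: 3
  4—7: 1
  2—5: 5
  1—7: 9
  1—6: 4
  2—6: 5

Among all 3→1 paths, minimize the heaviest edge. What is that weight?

4

Checking several routes:
3-5-7-4-1: max(4, 3, 1, 6) = 6
3-5-2-6-1: max(4, 5, 5, 4) = 5
3-5-7-6-1: max(4, 3, 1, 4) = 4
Smallest bottleneck: 4.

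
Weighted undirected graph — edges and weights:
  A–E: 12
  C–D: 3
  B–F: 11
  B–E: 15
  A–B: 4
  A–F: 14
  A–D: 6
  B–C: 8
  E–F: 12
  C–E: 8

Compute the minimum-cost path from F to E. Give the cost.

12

Some routes from F to E:
F→B→E: 11 + 15 = 26
F→E: 12
F→A→E: 14 + 12 = 26
Shortest: 12.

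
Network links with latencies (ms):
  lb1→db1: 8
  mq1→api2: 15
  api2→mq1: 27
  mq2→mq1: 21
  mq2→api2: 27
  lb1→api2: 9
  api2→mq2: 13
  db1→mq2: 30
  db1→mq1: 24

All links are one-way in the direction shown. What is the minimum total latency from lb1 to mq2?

Candidate routes:
lb1-api2-mq2: 9 + 13 = 22
lb1-db1-mq1-api2-mq2: 8 + 24 + 15 + 13 = 60
lb1-db1-mq2: 8 + 30 = 38
The minimum is 22 ms.

22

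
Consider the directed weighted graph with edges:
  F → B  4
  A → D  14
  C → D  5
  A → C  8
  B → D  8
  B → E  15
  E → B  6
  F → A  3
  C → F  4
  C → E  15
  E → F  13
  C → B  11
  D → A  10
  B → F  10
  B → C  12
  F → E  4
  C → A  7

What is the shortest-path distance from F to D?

12

Comparing a few candidate routes:
F - E - B - D: 4 + 6 + 8 = 18
F - A - C - D: 3 + 8 + 5 = 16
F - B - D: 4 + 8 = 12
F - A - D: 3 + 14 = 17
The minimum is 12.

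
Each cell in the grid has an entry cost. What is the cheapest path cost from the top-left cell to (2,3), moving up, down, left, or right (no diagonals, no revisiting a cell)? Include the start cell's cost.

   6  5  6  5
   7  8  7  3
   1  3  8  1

One optimal route is r0c0→r0c1→r0c2→r0c3→r1c3→r2c3.
Its cost is 6 + 5 + 6 + 5 + 3 + 1 = 26.

26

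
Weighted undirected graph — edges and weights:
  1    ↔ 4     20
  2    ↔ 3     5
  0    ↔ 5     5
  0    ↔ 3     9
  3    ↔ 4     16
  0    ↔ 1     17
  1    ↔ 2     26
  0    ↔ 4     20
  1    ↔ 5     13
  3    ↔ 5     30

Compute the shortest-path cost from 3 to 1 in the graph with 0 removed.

Paths from 3 to 1 avoiding 0:
3-2-1: 5 + 26 = 31
3-4-1: 16 + 20 = 36
3-5-1: 30 + 13 = 43
Shortest: 31.

31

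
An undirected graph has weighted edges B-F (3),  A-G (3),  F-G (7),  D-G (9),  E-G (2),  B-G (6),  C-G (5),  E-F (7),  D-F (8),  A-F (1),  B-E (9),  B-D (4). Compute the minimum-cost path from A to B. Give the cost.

Comparing a few candidate routes:
A - G - B: 3 + 6 = 9
A - F - D - B: 1 + 8 + 4 = 13
A - G - E - B: 3 + 2 + 9 = 14
A - F - B: 1 + 3 = 4
A - G - F - B: 3 + 7 + 3 = 13
A - F - G - B: 1 + 7 + 6 = 14
Best route has total 4.

4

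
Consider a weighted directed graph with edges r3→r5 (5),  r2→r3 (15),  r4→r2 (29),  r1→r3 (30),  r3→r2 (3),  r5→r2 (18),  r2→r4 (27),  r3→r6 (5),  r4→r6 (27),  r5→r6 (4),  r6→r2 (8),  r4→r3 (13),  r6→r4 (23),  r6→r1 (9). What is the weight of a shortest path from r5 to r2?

Comparing a few candidate routes:
r5 -> r2: 18
r5 -> r6 -> r2: 4 + 8 = 12
r5 -> r6 -> r4 -> r3 -> r2: 4 + 23 + 13 + 3 = 43
Shortest: 12.

12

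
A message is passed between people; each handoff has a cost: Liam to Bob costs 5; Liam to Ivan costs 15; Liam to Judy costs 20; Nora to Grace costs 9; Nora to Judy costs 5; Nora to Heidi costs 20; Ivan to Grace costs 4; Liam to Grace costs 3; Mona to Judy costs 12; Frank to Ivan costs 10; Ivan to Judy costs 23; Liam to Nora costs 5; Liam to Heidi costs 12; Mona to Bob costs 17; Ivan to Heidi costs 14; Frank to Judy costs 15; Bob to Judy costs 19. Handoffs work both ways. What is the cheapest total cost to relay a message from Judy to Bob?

Checking several routes:
Judy→Nora→Liam→Bob: 5 + 5 + 5 = 15
Judy→Bob: 19
Judy→Nora→Grace→Liam→Bob: 5 + 9 + 3 + 5 = 22
Shortest: 15.

15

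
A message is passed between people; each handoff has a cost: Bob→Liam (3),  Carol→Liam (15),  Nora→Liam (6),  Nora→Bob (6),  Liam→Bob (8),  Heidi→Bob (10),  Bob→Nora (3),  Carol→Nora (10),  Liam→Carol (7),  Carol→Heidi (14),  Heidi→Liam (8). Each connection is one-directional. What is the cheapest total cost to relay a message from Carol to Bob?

Checking several routes:
Carol → Nora → Liam → Bob: 10 + 6 + 8 = 24
Carol → Liam → Bob: 15 + 8 = 23
Carol → Nora → Bob: 10 + 6 = 16
Carol → Heidi → Bob: 14 + 10 = 24
Best route has total 16.

16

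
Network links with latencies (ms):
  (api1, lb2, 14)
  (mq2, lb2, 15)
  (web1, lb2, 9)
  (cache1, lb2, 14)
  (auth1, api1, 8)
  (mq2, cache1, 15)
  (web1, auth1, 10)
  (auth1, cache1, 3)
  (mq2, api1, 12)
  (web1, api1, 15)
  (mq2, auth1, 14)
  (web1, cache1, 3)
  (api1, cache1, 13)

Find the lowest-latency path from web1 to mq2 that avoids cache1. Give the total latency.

A few of the web1→mq2 routes:
web1 → lb2 → mq2: 9 + 15 = 24
web1 → lb2 → api1 → mq2: 9 + 14 + 12 = 35
web1 → auth1 → mq2: 10 + 14 = 24
web1 → auth1 → api1 → mq2: 10 + 8 + 12 = 30
web1 → api1 → mq2: 15 + 12 = 27
Best route has total 24 ms.

24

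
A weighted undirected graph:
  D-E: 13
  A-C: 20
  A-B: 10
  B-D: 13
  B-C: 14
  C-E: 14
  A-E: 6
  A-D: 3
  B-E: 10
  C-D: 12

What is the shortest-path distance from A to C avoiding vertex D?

Candidate routes:
A→B→C: 10 + 14 = 24
A→B→E→C: 10 + 10 + 14 = 34
A→E→B→C: 6 + 10 + 14 = 30
A→E→C: 6 + 14 = 20
A→C: 20
Shortest: 20.

20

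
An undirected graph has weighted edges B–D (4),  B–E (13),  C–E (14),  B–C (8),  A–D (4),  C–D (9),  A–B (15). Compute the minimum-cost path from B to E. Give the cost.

13

Paths from B to E:
B-D-C-E: 4 + 9 + 14 = 27
B-E: 13
B-C-E: 8 + 14 = 22
B-A-D-C-E: 15 + 4 + 9 + 14 = 42
Best route has total 13.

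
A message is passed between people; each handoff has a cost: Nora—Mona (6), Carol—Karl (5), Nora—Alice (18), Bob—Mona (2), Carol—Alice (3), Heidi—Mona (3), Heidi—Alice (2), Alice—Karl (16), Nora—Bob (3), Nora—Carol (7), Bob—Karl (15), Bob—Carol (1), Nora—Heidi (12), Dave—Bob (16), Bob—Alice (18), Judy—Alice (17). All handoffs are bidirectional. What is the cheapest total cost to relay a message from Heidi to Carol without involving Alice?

6

A few of the Heidi→Carol routes:
Heidi→Mona→Bob→Nora→Carol: 3 + 2 + 3 + 7 = 15
Heidi→Mona→Nora→Bob→Carol: 3 + 6 + 3 + 1 = 13
Heidi→Mona→Bob→Carol: 3 + 2 + 1 = 6
Best route has total 6.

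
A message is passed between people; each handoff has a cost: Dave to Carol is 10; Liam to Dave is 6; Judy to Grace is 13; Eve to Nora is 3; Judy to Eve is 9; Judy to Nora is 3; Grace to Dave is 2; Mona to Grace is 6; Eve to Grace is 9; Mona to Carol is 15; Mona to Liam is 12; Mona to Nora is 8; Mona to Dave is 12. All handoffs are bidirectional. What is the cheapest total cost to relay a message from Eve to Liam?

17

Comparing a few candidate routes:
Eve -> Grace -> Mona -> Liam: 9 + 6 + 12 = 27
Eve -> Nora -> Mona -> Grace -> Dave -> Liam: 3 + 8 + 6 + 2 + 6 = 25
Eve -> Nora -> Mona -> Liam: 3 + 8 + 12 = 23
Eve -> Grace -> Dave -> Liam: 9 + 2 + 6 = 17
The minimum is 17.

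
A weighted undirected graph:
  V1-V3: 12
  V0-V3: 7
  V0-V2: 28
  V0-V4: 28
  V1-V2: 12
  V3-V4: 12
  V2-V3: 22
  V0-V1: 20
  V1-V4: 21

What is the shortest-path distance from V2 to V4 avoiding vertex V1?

Paths from V2 to V4 avoiding V1:
V2 → V0 → V4: 28 + 28 = 56
V2 → V3 → V4: 22 + 12 = 34
V2 → V0 → V3 → V4: 28 + 7 + 12 = 47
V2 → V3 → V0 → V4: 22 + 7 + 28 = 57
The minimum is 34.

34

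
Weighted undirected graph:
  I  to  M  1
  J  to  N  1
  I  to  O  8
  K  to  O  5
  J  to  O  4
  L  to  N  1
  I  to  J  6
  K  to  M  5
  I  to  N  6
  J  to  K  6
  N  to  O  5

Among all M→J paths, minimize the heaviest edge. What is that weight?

Checking several routes:
M - I - N - J: max(1, 6, 1) = 6
M - K - O - N - J: max(5, 5, 5, 1) = 5
M - I - N - O - K - J: max(1, 6, 5, 5, 6) = 6
M - K - O - J: max(5, 5, 4) = 5
Smallest bottleneck: 5.

5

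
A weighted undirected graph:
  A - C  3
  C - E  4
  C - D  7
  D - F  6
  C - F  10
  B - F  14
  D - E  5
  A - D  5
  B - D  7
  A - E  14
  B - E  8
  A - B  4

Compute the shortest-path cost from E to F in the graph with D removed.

Paths from E to F avoiding D:
E -> A -> C -> F: 14 + 3 + 10 = 27
E -> B -> F: 8 + 14 = 22
E -> C -> A -> B -> F: 4 + 3 + 4 + 14 = 25
E -> B -> A -> C -> F: 8 + 4 + 3 + 10 = 25
E -> A -> B -> F: 14 + 4 + 14 = 32
E -> C -> F: 4 + 10 = 14
The minimum is 14.

14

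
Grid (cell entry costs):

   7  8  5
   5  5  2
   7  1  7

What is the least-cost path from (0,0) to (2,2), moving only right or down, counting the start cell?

One optimal route is (0,0) → (1,0) → (1,1) → (2,1) → (2,2).
Its cost is 7 + 5 + 5 + 1 + 7 = 25.

25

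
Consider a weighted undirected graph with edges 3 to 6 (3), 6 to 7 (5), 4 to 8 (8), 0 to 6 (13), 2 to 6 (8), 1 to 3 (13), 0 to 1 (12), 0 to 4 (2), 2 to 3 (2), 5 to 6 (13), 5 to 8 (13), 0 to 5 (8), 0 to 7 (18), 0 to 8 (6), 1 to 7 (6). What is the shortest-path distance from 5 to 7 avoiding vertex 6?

26

Checking several routes:
5-0-7: 8 + 18 = 26
5-0-1-7: 8 + 12 + 6 = 26
5-8-0-7: 13 + 6 + 18 = 37
The minimum is 26.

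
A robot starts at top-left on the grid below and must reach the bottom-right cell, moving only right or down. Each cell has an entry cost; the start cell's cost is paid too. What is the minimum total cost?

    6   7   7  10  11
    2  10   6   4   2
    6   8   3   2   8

Best path: r0c0→r1c0→r2c0→r2c1→r2c2→r2c3→r2c4
Cost: 6 + 2 + 6 + 8 + 3 + 2 + 8 = 35

35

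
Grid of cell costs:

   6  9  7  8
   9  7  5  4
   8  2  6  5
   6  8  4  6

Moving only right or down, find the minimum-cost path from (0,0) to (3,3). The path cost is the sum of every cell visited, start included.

40

Best path: r0c0 → r0c1 → r1c1 → r2c1 → r2c2 → r3c2 → r3c3
Cost: 6 + 9 + 7 + 2 + 6 + 4 + 6 = 40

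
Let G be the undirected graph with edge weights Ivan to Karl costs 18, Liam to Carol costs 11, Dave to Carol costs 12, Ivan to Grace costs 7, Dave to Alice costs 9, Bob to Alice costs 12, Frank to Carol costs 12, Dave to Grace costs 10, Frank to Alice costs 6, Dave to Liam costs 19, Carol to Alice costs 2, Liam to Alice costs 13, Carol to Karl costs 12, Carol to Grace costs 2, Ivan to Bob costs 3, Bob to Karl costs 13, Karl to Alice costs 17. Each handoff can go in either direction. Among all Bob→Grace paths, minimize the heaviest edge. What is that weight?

A few of the Bob→Grace routes:
Bob → Alice → Carol → Grace: max(12, 2, 2) = 12
Bob → Alice → Frank → Carol → Grace: max(12, 6, 12, 2) = 12
Bob → Alice → Carol → Dave → Grace: max(12, 2, 12, 10) = 12
Bob → Ivan → Grace: max(3, 7) = 7
Smallest bottleneck: 7.

7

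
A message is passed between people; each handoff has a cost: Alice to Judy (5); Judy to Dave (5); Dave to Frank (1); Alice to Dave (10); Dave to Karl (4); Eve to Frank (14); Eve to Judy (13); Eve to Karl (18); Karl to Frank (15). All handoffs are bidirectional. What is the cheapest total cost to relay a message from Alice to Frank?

Comparing a few candidate routes:
Alice-Judy-Dave-Frank: 5 + 5 + 1 = 11
Alice-Judy-Eve-Frank: 5 + 13 + 14 = 32
Alice-Dave-Karl-Frank: 10 + 4 + 15 = 29
Alice-Judy-Eve-Karl-Dave-Frank: 5 + 13 + 18 + 4 + 1 = 41
Alice-Judy-Dave-Karl-Frank: 5 + 5 + 4 + 15 = 29
Alice-Dave-Frank: 10 + 1 = 11
Best route has total 11.

11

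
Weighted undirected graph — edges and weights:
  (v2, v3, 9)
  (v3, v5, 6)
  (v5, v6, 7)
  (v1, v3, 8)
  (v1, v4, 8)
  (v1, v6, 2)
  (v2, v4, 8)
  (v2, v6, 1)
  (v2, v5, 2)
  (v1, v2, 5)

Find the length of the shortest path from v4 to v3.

16

Checking several routes:
v4→v2→v6→v1→v3: 8 + 1 + 2 + 8 = 19
v4→v2→v3: 8 + 9 = 17
v4→v1→v3: 8 + 8 = 16
v4→v2→v5→v3: 8 + 2 + 6 = 16
The minimum is 16.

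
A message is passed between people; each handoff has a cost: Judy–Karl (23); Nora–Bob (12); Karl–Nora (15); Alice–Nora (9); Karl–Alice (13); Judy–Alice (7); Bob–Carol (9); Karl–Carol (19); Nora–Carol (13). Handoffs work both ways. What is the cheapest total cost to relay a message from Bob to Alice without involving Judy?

Checking several routes:
Bob - Nora - Alice: 12 + 9 = 21
Bob - Carol - Nora - Alice: 9 + 13 + 9 = 31
Bob - Nora - Karl - Alice: 12 + 15 + 13 = 40
Shortest: 21.

21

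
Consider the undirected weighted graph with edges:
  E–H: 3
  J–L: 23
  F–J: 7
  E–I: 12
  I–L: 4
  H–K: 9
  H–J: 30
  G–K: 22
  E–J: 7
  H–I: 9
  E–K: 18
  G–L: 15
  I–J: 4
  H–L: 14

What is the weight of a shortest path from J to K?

Comparing a few candidate routes:
J→E→H→K: 7 + 3 + 9 = 19
J→I→E→H→K: 4 + 12 + 3 + 9 = 28
J→E→K: 7 + 18 = 25
J→I→L→H→K: 4 + 4 + 14 + 9 = 31
J→I→H→K: 4 + 9 + 9 = 22
The minimum is 19.

19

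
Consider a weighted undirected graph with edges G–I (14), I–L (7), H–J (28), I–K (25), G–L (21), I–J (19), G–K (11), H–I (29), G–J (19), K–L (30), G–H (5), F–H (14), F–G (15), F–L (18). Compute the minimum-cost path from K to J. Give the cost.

30

Checking several routes:
K -> I -> J: 25 + 19 = 44
K -> G -> I -> J: 11 + 14 + 19 = 44
K -> G -> J: 11 + 19 = 30
Best route has total 30.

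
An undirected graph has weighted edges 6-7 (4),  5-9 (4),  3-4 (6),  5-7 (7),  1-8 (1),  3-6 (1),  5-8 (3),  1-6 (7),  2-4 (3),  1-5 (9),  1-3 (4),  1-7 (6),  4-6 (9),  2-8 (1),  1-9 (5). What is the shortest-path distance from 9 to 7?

11

Some routes from 9 to 7:
9 -> 1 -> 7: 5 + 6 = 11
9 -> 1 -> 3 -> 6 -> 7: 5 + 4 + 1 + 4 = 14
9 -> 5 -> 8 -> 1 -> 7: 4 + 3 + 1 + 6 = 14
9 -> 5 -> 7: 4 + 7 = 11
The minimum is 11.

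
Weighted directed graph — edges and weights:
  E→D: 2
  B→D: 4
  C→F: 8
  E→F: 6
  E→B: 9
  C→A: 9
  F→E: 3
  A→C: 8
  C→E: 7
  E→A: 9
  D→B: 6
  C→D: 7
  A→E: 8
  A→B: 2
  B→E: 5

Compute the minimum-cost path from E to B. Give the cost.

Paths from E to B:
E -> A -> B: 9 + 2 = 11
E -> D -> B: 2 + 6 = 8
E -> A -> C -> D -> B: 9 + 8 + 7 + 6 = 30
E -> B: 9
Best route has total 8.

8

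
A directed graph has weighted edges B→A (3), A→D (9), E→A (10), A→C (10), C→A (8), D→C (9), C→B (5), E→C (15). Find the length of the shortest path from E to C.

Candidate routes:
E - A - C: 10 + 10 = 20
E - C: 15
E - A - D - C: 10 + 9 + 9 = 28
Best route has total 15.

15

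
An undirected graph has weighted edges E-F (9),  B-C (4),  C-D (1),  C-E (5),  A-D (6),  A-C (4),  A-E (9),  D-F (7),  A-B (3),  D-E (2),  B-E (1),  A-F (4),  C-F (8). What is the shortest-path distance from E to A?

4

Comparing a few candidate routes:
E-B-A: 1 + 3 = 4
E-D-C-A: 2 + 1 + 4 = 7
E-D-A: 2 + 6 = 8
Best route has total 4.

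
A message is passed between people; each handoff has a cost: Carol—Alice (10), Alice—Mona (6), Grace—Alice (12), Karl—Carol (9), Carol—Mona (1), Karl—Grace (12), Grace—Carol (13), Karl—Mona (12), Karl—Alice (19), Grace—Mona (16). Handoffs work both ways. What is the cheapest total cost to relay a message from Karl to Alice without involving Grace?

Routes from Karl to Alice avoiding Grace:
Karl→Carol→Mona→Alice: 9 + 1 + 6 = 16
Karl→Mona→Alice: 12 + 6 = 18
Karl→Mona→Carol→Alice: 12 + 1 + 10 = 23
Karl→Carol→Alice: 9 + 10 = 19
Karl→Alice: 19
Shortest: 16.

16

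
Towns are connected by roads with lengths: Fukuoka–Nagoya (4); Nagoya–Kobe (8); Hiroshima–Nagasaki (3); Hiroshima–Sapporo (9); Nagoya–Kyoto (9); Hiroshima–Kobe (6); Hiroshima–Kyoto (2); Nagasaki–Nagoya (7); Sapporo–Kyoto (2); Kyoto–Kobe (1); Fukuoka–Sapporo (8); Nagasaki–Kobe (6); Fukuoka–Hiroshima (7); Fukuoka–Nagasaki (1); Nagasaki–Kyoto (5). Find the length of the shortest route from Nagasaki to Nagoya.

5

Some routes from Nagasaki to Nagoya:
Nagasaki -> Fukuoka -> Nagoya: 1 + 4 = 5
Nagasaki -> Nagoya: 7
Nagasaki -> Kobe -> Nagoya: 6 + 8 = 14
Shortest: 5.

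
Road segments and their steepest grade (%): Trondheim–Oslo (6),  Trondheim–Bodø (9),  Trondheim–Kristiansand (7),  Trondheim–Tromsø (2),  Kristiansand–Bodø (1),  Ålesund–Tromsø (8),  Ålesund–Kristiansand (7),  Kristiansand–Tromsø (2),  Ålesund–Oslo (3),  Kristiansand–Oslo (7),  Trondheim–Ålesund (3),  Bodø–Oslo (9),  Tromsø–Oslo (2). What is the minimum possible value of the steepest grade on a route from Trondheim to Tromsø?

2

Some routes from Trondheim to Tromsø:
Trondheim -> Oslo -> Kristiansand -> Tromsø: max(6, 7, 2) = 7
Trondheim -> Ålesund -> Oslo -> Tromsø: max(3, 3, 2) = 3
Trondheim -> Oslo -> Ålesund -> Kristiansand -> Tromsø: max(6, 3, 7, 2) = 7
Trondheim -> Oslo -> Tromsø: max(6, 2) = 6
Trondheim -> Tromsø: max(2) = 2
Trondheim -> Ålesund -> Oslo -> Kristiansand -> Tromsø: max(3, 3, 7, 2) = 7
Best route has worst link 2%.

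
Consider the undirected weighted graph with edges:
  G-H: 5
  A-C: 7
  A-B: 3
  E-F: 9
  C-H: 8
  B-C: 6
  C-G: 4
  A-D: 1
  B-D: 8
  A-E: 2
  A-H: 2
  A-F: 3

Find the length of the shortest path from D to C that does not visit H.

8

Comparing a few candidate routes:
D-A-C: 1 + 7 = 8
D-B-C: 8 + 6 = 14
D-A-B-C: 1 + 3 + 6 = 10
The minimum is 8.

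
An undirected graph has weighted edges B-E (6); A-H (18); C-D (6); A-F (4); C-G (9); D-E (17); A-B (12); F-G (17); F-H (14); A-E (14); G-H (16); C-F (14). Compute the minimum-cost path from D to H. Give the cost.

31

Checking several routes:
D - C - G - F - H: 6 + 9 + 17 + 14 = 46
D - E - A - H: 17 + 14 + 18 = 49
D - C - F - A - H: 6 + 14 + 4 + 18 = 42
D - C - F - H: 6 + 14 + 14 = 34
D - C - G - H: 6 + 9 + 16 = 31
D - E - A - F - H: 17 + 14 + 4 + 14 = 49
Best route has total 31.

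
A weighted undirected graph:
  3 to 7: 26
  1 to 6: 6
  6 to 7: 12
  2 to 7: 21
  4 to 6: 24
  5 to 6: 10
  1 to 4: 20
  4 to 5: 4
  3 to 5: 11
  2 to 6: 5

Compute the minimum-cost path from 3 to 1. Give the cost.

27

Comparing a few candidate routes:
3 → 7 → 6 → 1: 26 + 12 + 6 = 44
3 → 5 → 6 → 1: 11 + 10 + 6 = 27
3 → 5 → 4 → 6 → 1: 11 + 4 + 24 + 6 = 45
3 → 5 → 4 → 1: 11 + 4 + 20 = 35
Shortest: 27.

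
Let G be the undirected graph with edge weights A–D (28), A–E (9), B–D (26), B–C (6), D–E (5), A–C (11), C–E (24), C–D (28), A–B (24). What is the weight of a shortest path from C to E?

Checking several routes:
C → E: 24
C → A → E: 11 + 9 = 20
C → D → E: 28 + 5 = 33
Best route has total 20.

20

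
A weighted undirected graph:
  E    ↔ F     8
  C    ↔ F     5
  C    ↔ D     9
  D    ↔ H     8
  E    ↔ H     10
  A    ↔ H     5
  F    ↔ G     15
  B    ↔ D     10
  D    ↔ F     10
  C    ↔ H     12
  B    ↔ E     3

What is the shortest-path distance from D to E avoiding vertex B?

Checking several routes:
D -> F -> E: 10 + 8 = 18
D -> C -> F -> E: 9 + 5 + 8 = 22
D -> H -> E: 8 + 10 = 18
Best route has total 18.

18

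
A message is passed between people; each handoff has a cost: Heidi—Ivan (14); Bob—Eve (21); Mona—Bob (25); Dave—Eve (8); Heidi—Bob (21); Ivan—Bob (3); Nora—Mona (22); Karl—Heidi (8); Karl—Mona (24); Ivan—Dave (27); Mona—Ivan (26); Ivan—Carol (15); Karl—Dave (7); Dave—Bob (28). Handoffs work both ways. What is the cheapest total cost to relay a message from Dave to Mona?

Some routes from Dave to Mona:
Dave→Bob→Mona: 28 + 25 = 53
Dave→Karl→Mona: 7 + 24 = 31
Dave→Ivan→Mona: 27 + 26 = 53
Best route has total 31.

31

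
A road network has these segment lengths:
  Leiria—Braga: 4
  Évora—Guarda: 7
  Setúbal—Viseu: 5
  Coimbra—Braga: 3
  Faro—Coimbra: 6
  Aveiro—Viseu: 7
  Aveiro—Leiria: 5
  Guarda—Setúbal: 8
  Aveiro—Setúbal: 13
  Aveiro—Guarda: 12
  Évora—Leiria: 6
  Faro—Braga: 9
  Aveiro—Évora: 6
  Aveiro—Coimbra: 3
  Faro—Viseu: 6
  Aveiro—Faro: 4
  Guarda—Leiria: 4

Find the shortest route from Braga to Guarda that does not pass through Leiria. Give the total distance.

18

Comparing a few candidate routes:
Braga - Coimbra - Aveiro - Viseu - Setúbal - Guarda: 3 + 3 + 7 + 5 + 8 = 26
Braga - Coimbra - Faro - Aveiro - Guarda: 3 + 6 + 4 + 12 = 25
Braga - Faro - Aveiro - Guarda: 9 + 4 + 12 = 25
Braga - Coimbra - Aveiro - Guarda: 3 + 3 + 12 = 18
Braga - Coimbra - Faro - Aveiro - Évora - Guarda: 3 + 6 + 4 + 6 + 7 = 26
Braga - Coimbra - Aveiro - Évora - Guarda: 3 + 3 + 6 + 7 = 19
Shortest: 18.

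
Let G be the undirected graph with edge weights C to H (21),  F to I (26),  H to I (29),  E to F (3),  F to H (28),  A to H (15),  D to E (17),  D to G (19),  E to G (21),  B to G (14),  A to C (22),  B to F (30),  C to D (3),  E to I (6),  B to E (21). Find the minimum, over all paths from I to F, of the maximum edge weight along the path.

Comparing a few candidate routes:
I - E - G - D - C - H - F: max(6, 21, 19, 3, 21, 28) = 28
I - F: max(26) = 26
I - E - G - D - C - A - H - F: max(6, 21, 19, 3, 22, 15, 28) = 28
I - E - B - G - D - C - A - H - F: max(6, 21, 14, 19, 3, 22, 15, 28) = 28
I - E - F: max(6, 3) = 6
Best route has worst link 6.

6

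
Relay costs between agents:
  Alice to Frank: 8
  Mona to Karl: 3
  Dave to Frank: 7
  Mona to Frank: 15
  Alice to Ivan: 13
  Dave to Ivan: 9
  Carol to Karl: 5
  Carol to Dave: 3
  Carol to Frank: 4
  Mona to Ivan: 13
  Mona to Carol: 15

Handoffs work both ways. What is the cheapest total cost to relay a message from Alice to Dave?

Some routes from Alice to Dave:
Alice-Frank-Carol-Dave: 8 + 4 + 3 = 15
Alice-Frank-Mona-Karl-Carol-Dave: 8 + 15 + 3 + 5 + 3 = 34
Alice-Ivan-Dave: 13 + 9 = 22
Alice-Frank-Dave: 8 + 7 = 15
Shortest: 15.

15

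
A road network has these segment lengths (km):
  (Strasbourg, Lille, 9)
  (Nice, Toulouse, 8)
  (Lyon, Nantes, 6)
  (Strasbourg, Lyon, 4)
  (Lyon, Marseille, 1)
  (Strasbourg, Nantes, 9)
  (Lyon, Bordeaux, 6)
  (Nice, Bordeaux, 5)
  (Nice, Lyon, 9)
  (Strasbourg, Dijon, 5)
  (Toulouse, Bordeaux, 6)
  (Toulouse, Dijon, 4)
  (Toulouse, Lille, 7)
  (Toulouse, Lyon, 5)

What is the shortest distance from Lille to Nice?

Checking several routes:
Lille-Toulouse-Lyon-Nice: 7 + 5 + 9 = 21
Lille-Toulouse-Nice: 7 + 8 = 15
Lille-Toulouse-Bordeaux-Nice: 7 + 6 + 5 = 18
Best route has total 15 km.

15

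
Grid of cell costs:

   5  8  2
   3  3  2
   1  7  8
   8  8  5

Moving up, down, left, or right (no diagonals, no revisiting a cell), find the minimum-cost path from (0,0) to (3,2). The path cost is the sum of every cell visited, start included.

26

Best path: (0,0) → (1,0) → (1,1) → (1,2) → (2,2) → (3,2)
Cost: 5 + 3 + 3 + 2 + 8 + 5 = 26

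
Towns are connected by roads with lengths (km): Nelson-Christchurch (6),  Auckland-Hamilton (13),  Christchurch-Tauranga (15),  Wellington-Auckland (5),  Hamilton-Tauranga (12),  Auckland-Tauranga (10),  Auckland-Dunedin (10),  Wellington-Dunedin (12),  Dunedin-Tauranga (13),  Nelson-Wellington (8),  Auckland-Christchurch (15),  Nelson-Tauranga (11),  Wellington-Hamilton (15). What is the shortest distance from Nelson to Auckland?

13

Checking several routes:
Nelson → Tauranga → Auckland: 11 + 10 = 21
Nelson → Christchurch → Tauranga → Auckland: 6 + 15 + 10 = 31
Nelson → Christchurch → Auckland: 6 + 15 = 21
Nelson → Wellington → Auckland: 8 + 5 = 13
Nelson → Wellington → Dunedin → Auckland: 8 + 12 + 10 = 30
The minimum is 13 km.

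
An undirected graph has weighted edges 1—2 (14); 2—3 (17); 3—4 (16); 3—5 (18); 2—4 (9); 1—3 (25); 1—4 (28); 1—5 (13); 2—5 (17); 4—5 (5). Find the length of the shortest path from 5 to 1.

Comparing a few candidate routes:
5→4→2→1: 5 + 9 + 14 = 28
5→3→1: 18 + 25 = 43
5→2→1: 17 + 14 = 31
5→4→1: 5 + 28 = 33
5→1: 13
Shortest: 13.

13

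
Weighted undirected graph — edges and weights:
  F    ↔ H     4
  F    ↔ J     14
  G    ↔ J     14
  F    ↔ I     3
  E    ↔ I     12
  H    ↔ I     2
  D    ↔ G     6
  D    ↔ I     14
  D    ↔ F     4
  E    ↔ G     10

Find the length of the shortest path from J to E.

A few of the J→E routes:
J -> F -> D -> G -> E: 14 + 4 + 6 + 10 = 34
J -> G -> E: 14 + 10 = 24
J -> F -> I -> E: 14 + 3 + 12 = 29
J -> G -> D -> F -> I -> E: 14 + 6 + 4 + 3 + 12 = 39
J -> F -> H -> I -> E: 14 + 4 + 2 + 12 = 32
The minimum is 24.

24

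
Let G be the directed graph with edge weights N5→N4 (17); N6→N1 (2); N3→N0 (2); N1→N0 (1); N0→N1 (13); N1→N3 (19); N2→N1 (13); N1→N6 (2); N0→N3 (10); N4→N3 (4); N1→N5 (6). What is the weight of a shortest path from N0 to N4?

Routes from N0 to N4:
N0 - N1 - N5 - N4: 13 + 6 + 17 = 36
Shortest: 36.

36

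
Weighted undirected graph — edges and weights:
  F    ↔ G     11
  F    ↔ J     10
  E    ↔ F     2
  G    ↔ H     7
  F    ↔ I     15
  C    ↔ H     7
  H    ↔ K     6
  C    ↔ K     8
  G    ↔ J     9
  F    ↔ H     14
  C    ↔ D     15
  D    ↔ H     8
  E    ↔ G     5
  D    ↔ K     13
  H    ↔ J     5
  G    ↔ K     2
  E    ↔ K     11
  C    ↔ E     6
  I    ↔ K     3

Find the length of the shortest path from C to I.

Comparing a few candidate routes:
C - H - G - K - I: 7 + 7 + 2 + 3 = 19
C - H - K - I: 7 + 6 + 3 = 16
C - K - I: 8 + 3 = 11
C - E - G - K - I: 6 + 5 + 2 + 3 = 16
Shortest: 11.

11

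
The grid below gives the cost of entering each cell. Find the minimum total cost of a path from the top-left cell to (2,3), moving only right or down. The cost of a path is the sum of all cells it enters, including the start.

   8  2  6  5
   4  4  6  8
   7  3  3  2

Cheapest: r0c0 r0c1 r1c1 r2c1 r2c2 r2c3
  8 + 2 + 4 + 3 + 3 + 2 = 22
For comparison, the top-then-right route costs 31.

22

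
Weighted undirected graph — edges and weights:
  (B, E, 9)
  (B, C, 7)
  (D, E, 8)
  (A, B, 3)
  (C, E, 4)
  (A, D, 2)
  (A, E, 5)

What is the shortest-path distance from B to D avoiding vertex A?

Candidate routes:
B-E-D: 9 + 8 = 17
B-C-E-D: 7 + 4 + 8 = 19
Best route has total 17.

17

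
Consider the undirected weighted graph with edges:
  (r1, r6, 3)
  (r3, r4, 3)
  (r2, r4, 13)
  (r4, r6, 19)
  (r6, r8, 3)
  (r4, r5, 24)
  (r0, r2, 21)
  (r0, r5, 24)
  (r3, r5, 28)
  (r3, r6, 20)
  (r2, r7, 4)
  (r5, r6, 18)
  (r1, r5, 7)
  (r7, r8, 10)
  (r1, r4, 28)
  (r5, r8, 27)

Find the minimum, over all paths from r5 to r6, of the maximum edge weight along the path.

Checking several routes:
r5 -> r0 -> r2 -> r4 -> r6: max(24, 21, 13, 19) = 24
r5 -> r6: max(18) = 18
r5 -> r0 -> r2 -> r4 -> r3 -> r6: max(24, 21, 13, 3, 20) = 24
r5 -> r1 -> r6: max(7, 3) = 7
The minimum achievable maximum is 7.

7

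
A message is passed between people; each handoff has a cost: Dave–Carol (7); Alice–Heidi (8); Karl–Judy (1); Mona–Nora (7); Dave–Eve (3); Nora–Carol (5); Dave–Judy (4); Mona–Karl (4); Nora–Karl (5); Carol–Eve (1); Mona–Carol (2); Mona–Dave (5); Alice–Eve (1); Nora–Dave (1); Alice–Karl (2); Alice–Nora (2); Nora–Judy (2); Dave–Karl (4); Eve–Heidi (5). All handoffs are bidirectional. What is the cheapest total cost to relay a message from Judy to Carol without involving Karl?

6

Comparing a few candidate routes:
Judy-Nora-Carol: 2 + 5 = 7
Judy-Nora-Dave-Eve-Carol: 2 + 1 + 3 + 1 = 7
Judy-Nora-Alice-Eve-Carol: 2 + 2 + 1 + 1 = 6
Shortest: 6.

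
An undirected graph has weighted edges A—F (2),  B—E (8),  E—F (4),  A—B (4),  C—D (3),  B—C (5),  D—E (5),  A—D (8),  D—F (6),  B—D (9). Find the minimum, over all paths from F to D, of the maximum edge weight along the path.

5

Comparing a few candidate routes:
F → E → B → A → D: max(4, 8, 4, 8) = 8
F → D: max(6) = 6
F → A → B → C → D: max(2, 4, 5, 3) = 5
F → E → D: max(4, 5) = 5
F → E → B → C → D: max(4, 8, 5, 3) = 8
Smallest bottleneck: 5.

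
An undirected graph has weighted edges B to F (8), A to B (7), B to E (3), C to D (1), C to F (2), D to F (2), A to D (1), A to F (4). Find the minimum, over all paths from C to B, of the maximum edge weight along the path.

7

Some routes from C to B:
C-F-D-A-B: max(2, 2, 1, 7) = 7
C-F-A-B: max(2, 4, 7) = 7
C-D-F-A-B: max(1, 2, 4, 7) = 7
Smallest bottleneck: 7.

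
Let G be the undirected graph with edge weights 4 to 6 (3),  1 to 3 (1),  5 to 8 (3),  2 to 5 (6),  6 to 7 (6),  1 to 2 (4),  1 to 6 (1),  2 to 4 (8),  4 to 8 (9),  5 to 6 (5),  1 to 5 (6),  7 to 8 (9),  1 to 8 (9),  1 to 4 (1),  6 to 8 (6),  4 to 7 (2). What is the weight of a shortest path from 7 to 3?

Comparing a few candidate routes:
7 - 4 - 6 - 1 - 3: 2 + 3 + 1 + 1 = 7
7 - 6 - 4 - 1 - 3: 6 + 3 + 1 + 1 = 11
7 - 4 - 1 - 3: 2 + 1 + 1 = 4
7 - 6 - 1 - 3: 6 + 1 + 1 = 8
7 - 4 - 2 - 1 - 3: 2 + 8 + 4 + 1 = 15
The minimum is 4.

4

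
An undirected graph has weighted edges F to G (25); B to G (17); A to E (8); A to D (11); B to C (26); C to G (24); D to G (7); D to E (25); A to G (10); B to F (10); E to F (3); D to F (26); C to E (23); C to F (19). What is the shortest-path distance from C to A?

Some routes from C to A:
C - G - D - A: 24 + 7 + 11 = 42
C - E - A: 23 + 8 = 31
C - G - A: 24 + 10 = 34
C - F - E - A: 19 + 3 + 8 = 30
The minimum is 30.

30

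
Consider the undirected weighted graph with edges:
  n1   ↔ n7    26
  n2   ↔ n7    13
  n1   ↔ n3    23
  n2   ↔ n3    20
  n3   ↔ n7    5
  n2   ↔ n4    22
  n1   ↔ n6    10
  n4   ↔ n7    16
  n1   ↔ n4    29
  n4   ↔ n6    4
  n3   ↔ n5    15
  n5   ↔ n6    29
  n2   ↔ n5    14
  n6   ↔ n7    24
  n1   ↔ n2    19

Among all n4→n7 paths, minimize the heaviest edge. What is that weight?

Comparing a few candidate routes:
n4 → n2 → n7: max(22, 13) = 22
n4 → n2 → n3 → n7: max(22, 20, 5) = 22
n4 → n6 → n1 → n2 → n3 → n7: max(4, 10, 19, 20, 5) = 20
n4 → n7: max(16) = 16
n4 → n6 → n1 → n2 → n7: max(4, 10, 19, 13) = 19
n4 → n6 → n1 → n2 → n5 → n3 → n7: max(4, 10, 19, 14, 15, 5) = 19
Smallest bottleneck: 16.

16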